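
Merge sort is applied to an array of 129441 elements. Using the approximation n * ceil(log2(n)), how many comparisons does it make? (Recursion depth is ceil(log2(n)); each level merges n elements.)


Merge sort divides the array into halves recursively.
Number of levels = ceil(log2(129441)) = 17
At each level, approximately n = 129441 comparisons are needed for merging.
Total comparisons ~ n * ceil(log2(n)) = 129441 * 17 = 2200497


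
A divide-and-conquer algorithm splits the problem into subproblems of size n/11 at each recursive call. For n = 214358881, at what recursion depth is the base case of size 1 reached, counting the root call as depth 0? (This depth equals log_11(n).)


At each depth, the problem size is divided by 11:
  Depth 0: problem size = 214358881
  Depth 1: problem size = 19487171
  Depth 2: problem size = 1771561
  Depth 3: problem size = 161051
  Depth 4: problem size = 14641
  Depth 5: problem size = 1331
  Depth 6: problem size = 121
  Depth 7: problem size = 11
  Depth 8: problem size = 1 (base case)
The base case is reached at depth log_11(214358881) = 8 (the tree has 9 levels counting depth 0, but the depth asked for is 8).
Recursion depth = 8


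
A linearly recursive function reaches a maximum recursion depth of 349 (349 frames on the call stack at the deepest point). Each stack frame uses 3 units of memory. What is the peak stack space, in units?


Maximum recursion depth = 349 frames
Memory per frame = 3 units
Total stack space = depth * frame_size
= 349 * 3 = 1047


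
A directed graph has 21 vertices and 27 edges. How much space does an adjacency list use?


Adjacency list: one list head per vertex + one entry per edge
Vertex heads: 21
Edge entries: 27
Total = 21 + 27 = 48


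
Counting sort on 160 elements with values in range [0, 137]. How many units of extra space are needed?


Output array size: 160 (to store sorted result)
Count array size: 138 (one slot per possible value, range 0 to 137)
Total extra space = 160 + 138 = 298


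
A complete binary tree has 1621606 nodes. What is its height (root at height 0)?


In a complete binary tree, level k holds nodes 2^k .. 2^(k+1)-1 (1-indexed).
Height = floor(log2(n)) = floor(log2(1621606)) = 20
Check: 2^20 = 1048576 <= 1621606 < 2097152 = 2^21


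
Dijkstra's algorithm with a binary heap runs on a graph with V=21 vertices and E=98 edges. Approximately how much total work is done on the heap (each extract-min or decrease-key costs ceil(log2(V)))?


Dijkstra with a binary heap: each vertex is extracted once, each edge may relax once.
Each heap operation costs O(log V).
V + E = 21 + 98 = 119
ceil(log2(21)) = 5 (since 2^4 = 16 < 21 <= 32 = 2^5)
Total heap work = (V+E) * ceil(log2(V)) = 119 * 5 = 595


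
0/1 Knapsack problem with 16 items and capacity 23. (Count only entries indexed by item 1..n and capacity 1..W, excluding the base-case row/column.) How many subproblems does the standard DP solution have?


The DP table is indexed by (item, capacity).
Rows: 16 items
Columns: 23 capacity values (1 to W)
Total subproblems = 16 * 23 = 368


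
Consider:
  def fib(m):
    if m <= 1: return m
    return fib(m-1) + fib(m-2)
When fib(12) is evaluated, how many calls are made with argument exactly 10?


Let N(m) = number of times fib(m) is called while evaluating fib(12).
N(12) = 1 (the initial call).
N(11) = 1 (only fib(12) calls it).
For 1 <= m <= 10: fib(m) is called by fib(m+1) and fib(m+2), so
  N(m) = N(m+1) + N(m+2).
fib(0) is called only by fib(2), so N(0) = N(2).
Walk down from m=12:
  N(12)=1, N(11)=1, N(10)=2
N(10) = 2


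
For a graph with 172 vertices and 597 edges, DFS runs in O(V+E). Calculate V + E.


A full DFS traversal visits each vertex once and examines each edge once.
V = 172
E = 597
Sum = 172 + 597 = 769


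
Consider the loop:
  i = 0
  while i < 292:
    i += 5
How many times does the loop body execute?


Starting at i = 0, each iteration adds 5.
Iterations until i >= 292:
  Iteration 1: i = 0 -> i = 5
  Iteration 2: i = 5 -> i = 10
  Iteration 3: i = 10 -> i = 15
  Iteration 4: i = 15 -> i = 20
  Iteration 5: i = 20 -> i = 25
  Iteration 6: i = 25 -> i = 30
  Iteration 7: i = 30 -> i = 35
  Iteration 8: i = 35 -> i = 40
  ... continuing ...
Total iterations = ceil(292/5) = 59


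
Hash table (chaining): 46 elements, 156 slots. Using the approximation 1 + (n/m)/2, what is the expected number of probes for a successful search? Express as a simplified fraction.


Computing expected probes:
alpha = 46/156
= 1 + alpha/2
= 1 + 46/(2*156)
= (2*156 + 46) / (2*156)
= 358/312 = 179/156


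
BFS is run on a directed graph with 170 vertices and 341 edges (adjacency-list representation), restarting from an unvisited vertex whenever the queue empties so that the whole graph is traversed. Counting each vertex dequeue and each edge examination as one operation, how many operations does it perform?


A full BFS traversal dequeues each vertex exactly once and examines each directed edge exactly once.
V = 170 (vertex processing cost)
E = 341 (edge examination cost)
Total operations proportional to V + E = 170 + 341 = 511


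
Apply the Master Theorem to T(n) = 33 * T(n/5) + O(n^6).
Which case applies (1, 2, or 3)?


The Master Theorem: T(n) = a*T(n/b) + O(n^c)
  a = 33, b = 5, c = 6
log_b(a) = log_5(33) ~ 2.173
Compare b^c with a: 5^6 = 15625 > 33, so c > log_b(a).
Since c > log_b(a), Case 3 applies.
T(n) = O(n^6)
Master Theorem case = 3


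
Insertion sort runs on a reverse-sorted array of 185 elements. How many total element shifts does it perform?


Sum of shifts = 1 + 2 + 3 + ... + 184
= 185 * 184 / 2
= 34040 / 2
= 17020


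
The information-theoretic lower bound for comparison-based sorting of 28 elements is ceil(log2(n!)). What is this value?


A binary decision tree of height h has at most 2^h leaves and needs at least n! of them, so h >= ceil(log2(n!)).
Compute 28! as a running product:
  x2 = 2, x3 = 6, x4 = 24, x5 = 120
  x6 = 720, x7 = 5040, x8 = 40320, x9 = 362880
  x10 = 3628800, x11 = 39916800, x12 = 479001600, x13 = 6227020800
  x14 = 87178291200, x15 = 1307674368000, x16 = 20922789888000, x17 = 355687428096000
  x18 = 6402373705728000, x19 = 121645100408832000, x20 = 2432902008176640000, x21 = 51090942171709440000
  x22 = 1124000727777607680000, x23 = 25852016738884976640000, x24 = 620448401733239439360000, x25 = 15511210043330985984000000
  x26 = 403291461126605635584000000, x27 = 10888869450418352160768000000, x28 = 304888344611713860501504000000
28! = 304888344611713860501504000000
Bracket between powers of 2:
  2^97 = 158456325028528675187087900672 < 304888344611713860501504000000 <= 316912650057057350374175801344 = 2^98
So ceil(log2(28!)) = 98


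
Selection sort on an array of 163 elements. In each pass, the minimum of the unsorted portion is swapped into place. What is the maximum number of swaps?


Selection sort performs one swap per pass:
  Pass 1: find min in positions 0 to 162, swap with position 0
  Pass 2: find min in positions 1 to 162, swap with position 1
  Pass 3: find min in positions 2 to 162, swap with position 2
  Pass 4: find min in positions 3 to 162, swap with position 3
  Pass 5: find min in positions 4 to 162, swap with position 4
  ... (157 more passes)
Total passes (and swaps) = n - 1 = 163 - 1 = 162


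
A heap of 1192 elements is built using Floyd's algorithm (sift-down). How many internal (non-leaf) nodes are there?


Leaf nodes occupy roughly half the array.
Sift-down is called for each internal node, starting from the last one.
Internal nodes = floor(n/2) = floor(1192/2) = 596


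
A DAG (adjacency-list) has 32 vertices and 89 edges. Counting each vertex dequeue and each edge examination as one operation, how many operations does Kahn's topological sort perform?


V = 32 (vertex processing)
E = 89 (edge processing)
V + E = 32 + 89 = 121


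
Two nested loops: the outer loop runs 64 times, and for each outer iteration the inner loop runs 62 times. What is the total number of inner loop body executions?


Outer loop: 64 iterations
Inner loop: 62 iterations per outer iteration
Total = 64 * 62 = 3968


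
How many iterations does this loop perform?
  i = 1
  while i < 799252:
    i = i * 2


The loop variable doubles each iteration:
i = 1 -> 2 -> 4 -> 8 -> 16 -> 32 -> 64 -> 128 -> 256 -> 512 -> 1024 -> 2048 -> 4096 -> 8192 -> 16384 -> 32768 -> 65536 -> 131072 -> 262144 -> 524288 -> 1048576 (stop, 1048576 >= 799252)
Number of doublings = ceil(log2(799252)) = 20


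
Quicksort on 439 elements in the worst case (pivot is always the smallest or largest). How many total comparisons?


In the worst case, each partition step picks the worst pivot:
  Partition 1: 438 comparisons (n-1 elements to compare)
  Partition 2: 437 comparisons
  Partition 3: 436 comparisons
  Partition 4: 435 comparisons
  Partition 5: 434 comparisons
  ...
  Last partition: 0 comparisons
Total = (n-1) + (n-2) + ... + 1 + 0 = n*(n-1)/2
= 439*438/2 = 96141


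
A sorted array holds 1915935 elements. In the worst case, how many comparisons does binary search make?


Halving sequence: 1915935 -> 957967 -> 478983 -> 239491 -> 119745 -> 59872 -> 29936 -> 14968 -> 7484 -> 3742 -> 1871 -> 935 -> 467 -> 233 -> 116 -> 58 -> 29 -> 14 -> 7 -> 3 -> 1
Number of halvings = 20
Max comparisons = 20 + 1 = 21


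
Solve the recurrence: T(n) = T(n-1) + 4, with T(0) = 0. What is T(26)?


Unrolling the recurrence:
T(26) = T(25) + 4
       = T(24) + 4 + 4
       = T(23) + 4*3
       ...
       = T(0) + 4*26
       = 0 + 104 = 104


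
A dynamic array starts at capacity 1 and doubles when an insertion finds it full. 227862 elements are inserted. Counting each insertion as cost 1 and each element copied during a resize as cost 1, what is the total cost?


n = 227862
Insertion costs: 227862
Resizes copy 1, 2, 4, ... up to the largest power of 2 that is <= n-1 = 227861, i.e. 131072.
Copy costs = 1 + 2 + 4 + 8 + 16 + 32 + 64 + 128 + 256 + 512 + 1024 + 2048 + 4096 + 8192 + 16384 + 32768 + 65536 + 131072 = 262143
Total = 227862 + 262143 = 490005


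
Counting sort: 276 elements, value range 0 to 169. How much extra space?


n = 276 (output array)
k = 170 (count array for 170 distinct values)
Extra space = 276 + 170 = 446


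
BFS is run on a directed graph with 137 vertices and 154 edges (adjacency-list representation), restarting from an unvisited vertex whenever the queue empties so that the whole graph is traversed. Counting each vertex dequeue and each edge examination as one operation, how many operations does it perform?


A full BFS traversal dequeues each vertex exactly once and examines each directed edge exactly once.
V = 137 (vertex processing cost)
E = 154 (edge examination cost)
Total operations proportional to V + E = 137 + 154 = 291


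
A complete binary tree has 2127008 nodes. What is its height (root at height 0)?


In a complete binary tree, level k holds nodes 2^k .. 2^(k+1)-1 (1-indexed).
Height = floor(log2(n)) = floor(log2(2127008)) = 21
Check: 2^21 = 2097152 <= 2127008 < 4194304 = 2^22


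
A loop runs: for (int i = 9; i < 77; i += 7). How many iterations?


Loop starts at i = 9, increments by 7, stops when i >= 77.
Number of iterations = ceil((77 - 9) / 7)
= ceil(68 / 7)
= 10


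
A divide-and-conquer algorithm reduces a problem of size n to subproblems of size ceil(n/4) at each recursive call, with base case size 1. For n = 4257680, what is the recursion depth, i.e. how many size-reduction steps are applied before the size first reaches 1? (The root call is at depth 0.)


Each step divides the size by 4 (rounding up); after k steps the size is ceil(n/4^k), which equals 1 exactly when 4^k >= n.
So the depth is the smallest k with 4^k >= 4257680, i.e. ceil(log_4(4257680)).
4^11 = 4194304 < 4257680 <= 16777216 = 4^12
Recursion depth = 12


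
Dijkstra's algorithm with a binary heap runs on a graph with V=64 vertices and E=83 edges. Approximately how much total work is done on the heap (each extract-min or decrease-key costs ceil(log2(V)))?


Dijkstra with a binary heap: each vertex is extracted once, each edge may relax once.
Each heap operation costs O(log V).
V + E = 64 + 83 = 147
ceil(log2(64)) = 6 (since 2^5 = 32 < 64 <= 64 = 2^6)
Total heap work = (V+E) * ceil(log2(V)) = 147 * 6 = 882


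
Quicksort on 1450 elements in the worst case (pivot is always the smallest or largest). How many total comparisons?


In the worst case, each partition step picks the worst pivot:
  Partition 1: 1449 comparisons (n-1 elements to compare)
  Partition 2: 1448 comparisons
  Partition 3: 1447 comparisons
  Partition 4: 1446 comparisons
  Partition 5: 1445 comparisons
  ...
  Last partition: 0 comparisons
Total = (n-1) + (n-2) + ... + 1 + 0 = n*(n-1)/2
= 1450*1449/2 = 1050525


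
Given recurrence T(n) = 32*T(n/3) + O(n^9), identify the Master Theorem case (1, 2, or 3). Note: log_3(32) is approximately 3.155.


Master Theorem parameters: a=32, b=3, c=9
log_b(a) = 3.155
Compare b^c with a: 3^9 = 19683 > 32, so c > log_b(a).
Comparing c=9 vs log_b(a)=3.155:
9 > 3.155 => Case 3
Result: T(n) = O(n^9)
Master Theorem case = 3


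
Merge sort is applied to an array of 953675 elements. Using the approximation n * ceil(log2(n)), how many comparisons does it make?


Merge sort divides the array into halves recursively.
Number of levels = ceil(log2(953675)) = 20
At each level, approximately n = 953675 comparisons are needed for merging.
Total comparisons ~ n * ceil(log2(n)) = 953675 * 20 = 19073500


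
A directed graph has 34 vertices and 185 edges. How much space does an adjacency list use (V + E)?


Adjacency list: one list head per vertex + one entry per edge
Vertex heads: 34
Edge entries: 185
Total = 34 + 185 = 219


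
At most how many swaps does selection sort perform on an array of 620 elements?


Each of the 619 passes places one element in its final position.
Pass 1: swap minimum into position 0
Pass 2: swap minimum of remaining into position 1
...
Pass 619: last two elements, one swap
Maximum swaps = 620 - 1 = 619


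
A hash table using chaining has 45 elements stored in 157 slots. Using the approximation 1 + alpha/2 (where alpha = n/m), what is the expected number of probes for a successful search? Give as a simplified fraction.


Load factor alpha = n/m = 45/157
Expected probes = 1 + alpha/2 = 1 + 45/(2*157)
= 1 + 45/314
= 314/314 + 45/314
= 359/314


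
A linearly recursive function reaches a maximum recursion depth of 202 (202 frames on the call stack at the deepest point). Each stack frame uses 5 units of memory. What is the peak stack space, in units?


Maximum recursion depth = 202 frames
Memory per frame = 5 units
Total stack space = depth * frame_size
= 202 * 5 = 1010


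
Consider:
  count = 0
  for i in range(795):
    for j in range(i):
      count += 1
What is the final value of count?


For each i, the inner loop runs i times:
  i=0: inner runs 0 times
  i=1: inner runs 1 time
  i=2: inner runs 2 times
  i=3: inner runs 3 times
  i=4: inner runs 4 times
  i=5: inner runs 5 times
  i=6: inner runs 6 times
  i=7: inner runs 7 times
  ...
Total = 0 + 1 + 2 + ... + 794 = 795*(795-1)/2 = 315615


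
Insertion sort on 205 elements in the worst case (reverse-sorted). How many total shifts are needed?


In the worst case (reverse-sorted), each element shifts past all previous:
  Element 1: 1 shifts
  Element 2: 2 shifts
  Element 3: 3 shifts
  Element 4: 4 shifts
  Element 5: 5 shifts
  ...
  Element 204: 204 shifts
Total = 1 + 2 + ... + 204
= 205*(205-1)/2 = 20910


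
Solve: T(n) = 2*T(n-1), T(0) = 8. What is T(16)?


Unrolling:
T(16) = 2*T(15) = 2^2*T(14) = ... = 2^16*T(0)
= 2^16 * 8
= 65536 * 8 = 524288


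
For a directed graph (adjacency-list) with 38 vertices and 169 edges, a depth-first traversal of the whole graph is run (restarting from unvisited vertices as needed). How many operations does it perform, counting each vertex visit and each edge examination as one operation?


A full DFS traversal visits each vertex once and examines each edge once.
V = 38
E = 169
Sum = 38 + 169 = 207


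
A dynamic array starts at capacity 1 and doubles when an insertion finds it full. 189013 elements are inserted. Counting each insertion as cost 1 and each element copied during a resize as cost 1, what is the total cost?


n = 189013
Insertion costs: 189013
Resizes copy 1, 2, 4, ... up to the largest power of 2 that is <= n-1 = 189012, i.e. 131072.
Copy costs = 1 + 2 + 4 + 8 + 16 + 32 + 64 + 128 + 256 + 512 + 1024 + 2048 + 4096 + 8192 + 16384 + 32768 + 65536 + 131072 = 262143
Total = 189013 + 262143 = 451156


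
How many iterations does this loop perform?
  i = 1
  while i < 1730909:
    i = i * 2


The loop variable doubles each iteration:
i = 1 -> 2 -> 4 -> 8 -> 16 -> 32 -> 64 -> 128 -> 256 -> 512 -> 1024 -> 2048 -> 4096 -> 8192 -> 16384 -> 32768 -> 65536 -> 131072 -> 262144 -> 524288 -> 1048576 -> 2097152 (stop, 2097152 >= 1730909)
Number of doublings = ceil(log2(1730909)) = 21


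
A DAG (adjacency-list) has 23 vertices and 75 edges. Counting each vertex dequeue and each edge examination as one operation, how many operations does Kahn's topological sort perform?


V = 23 (vertex processing)
E = 75 (edge processing)
V + E = 23 + 75 = 98


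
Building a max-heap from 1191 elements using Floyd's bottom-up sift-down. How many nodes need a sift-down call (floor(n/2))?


In a heap of 1191 elements (0-indexed array):
  Last element index: 1190
  Parent of last element: floor((1190 - 1) / 2) = 594
  Internal nodes: indices 0 to 594
  Count = floor(1191/2) = 595


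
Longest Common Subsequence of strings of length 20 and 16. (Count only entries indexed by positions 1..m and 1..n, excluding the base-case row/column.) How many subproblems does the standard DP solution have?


DP table indexed by positions in both strings.
First string: 20 positions
Second string: 16 positions
Total = 20 * 16 = 320


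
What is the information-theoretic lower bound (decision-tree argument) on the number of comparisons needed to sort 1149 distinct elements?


A binary decision tree of height h has at most 2^h leaves and needs at least n! of them, so h >= ceil(log2(n!)).
1149! is far too large to multiply out, so use Stirling's series:
  ln(n!) ~ n ln n - n + (1/2) ln(2 pi n) + 1/(12n)  (error below 1/(360 n^3), negligible here)
  ln(1149) = 7.0466473
  n ln n = 1149 * 7.0466473 = 8096.5977
  (1/2) ln(2 pi * 1149) = (1/2) ln(7219.3799) = 4.4423
  1/(12*1149) = 0.0001
  ln(1149!) ~ 8096.5977 - 1149 + 4.4423 + 0.0001 = 6952.0401
Convert to base 2: log2(1149!) = 6952.0401 / ln 2 = 6952.0401 / 0.69314718 = 10029.6738
ceil(10029.6738) = 10030


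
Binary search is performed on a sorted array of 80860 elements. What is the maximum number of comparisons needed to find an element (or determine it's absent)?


Binary search halves the search space each comparison:
  Step 1: search space = 80860 -> 40430
  Step 2: search space = 40430 -> 20215
  Step 3: search space = 20215 -> 10107
  Step 4: search space = 10107 -> 5053
  Step 5: search space = 5053 -> 2526
  Step 6: search space = 2526 -> 1263
  Step 7: search space = 1263 -> 631
  Step 8: search space = 631 -> 315
  Step 9: search space = 315 -> 157
  Step 10: search space = 157 -> 78
  Step 11: search space = 78 -> 39
  Step 12: search space = 39 -> 19
  Step 13: search space = 19 -> 9
  Step 14: search space = 9 -> 4
  Step 15: search space = 4 -> 2
  Step 16: search space = 2 -> 1
  Step 17: search space = 1 (final check)
Maximum comparisons = floor(log2(80860)) + 1 = 16 + 1 = 17


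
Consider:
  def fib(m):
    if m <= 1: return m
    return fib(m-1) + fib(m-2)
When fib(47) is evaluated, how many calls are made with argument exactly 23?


Let N(m) = number of times fib(m) is called while evaluating fib(47).
N(47) = 1 (the initial call).
N(46) = 1 (only fib(47) calls it).
For 1 <= m <= 45: fib(m) is called by fib(m+1) and fib(m+2), so
  N(m) = N(m+1) + N(m+2).
fib(0) is called only by fib(2), so N(0) = N(2).
Walk down from m=47:
  N(47)=1, N(46)=1, N(45)=2, N(44)=3, N(43)=5, N(42)=8, N(41)=13, N(40)=21, N(39)=34, N(38)=55, N(37)=89, N(36)=144, N(35)=233, N(34)=377, N(33)=610, N(32)=987, N(31)=1597, N(30)=2584, N(29)=4181, N(28)=6765, N(27)=10946, N(26)=17711, N(25)=28657, N(24)=46368, N(23)=75025
N(23) = 75025


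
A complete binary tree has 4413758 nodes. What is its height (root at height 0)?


In a complete binary tree, level k holds nodes 2^k .. 2^(k+1)-1 (1-indexed).
Height = floor(log2(n)) = floor(log2(4413758)) = 22
Check: 2^22 = 4194304 <= 4413758 < 8388608 = 2^23


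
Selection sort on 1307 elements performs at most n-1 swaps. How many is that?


Each of the 1306 passes places one element in its final position.
Pass 1: swap minimum into position 0
Pass 2: swap minimum of remaining into position 1
...
Pass 1306: last two elements, one swap
Maximum swaps = 1307 - 1 = 1306


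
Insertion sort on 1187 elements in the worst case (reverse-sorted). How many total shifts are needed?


In the worst case (reverse-sorted), each element shifts past all previous:
  Element 1: 1 shifts
  Element 2: 2 shifts
  Element 3: 3 shifts
  Element 4: 4 shifts
  Element 5: 5 shifts
  ...
  Element 1186: 1186 shifts
Total = 1 + 2 + ... + 1186
= 1187*(1187-1)/2 = 703891


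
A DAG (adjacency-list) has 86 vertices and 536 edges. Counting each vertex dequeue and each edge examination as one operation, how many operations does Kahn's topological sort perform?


V = 86 (vertex processing)
E = 536 (edge processing)
V + E = 86 + 536 = 622


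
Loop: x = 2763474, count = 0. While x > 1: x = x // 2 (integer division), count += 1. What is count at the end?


The variable x halves each step:
x = 2763474 -> 1381737 -> 690868 -> 345434 -> 172717 -> 86358 -> 43179 -> 21589 -> 10794 -> 5397 -> 2698 -> 1349 -> 674 -> 337 -> 168 -> 84 -> 42 -> 21 -> 10 -> 5 -> 2 -> 1
Number of halvings = floor(log2(2763474)) = 21


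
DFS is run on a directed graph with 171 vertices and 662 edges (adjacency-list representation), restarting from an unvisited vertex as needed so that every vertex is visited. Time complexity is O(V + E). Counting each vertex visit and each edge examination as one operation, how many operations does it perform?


A full DFS traversal processes each vertex exactly once (push/pop on stack).
Each directed edge is examined once.
V = 171, E = 662
V + E = 833


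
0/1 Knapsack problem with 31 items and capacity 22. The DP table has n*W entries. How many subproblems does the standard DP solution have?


The DP table is indexed by (item, capacity).
Rows: 31 items
Columns: 22 capacity values (1 to W)
Total subproblems = 31 * 22 = 682


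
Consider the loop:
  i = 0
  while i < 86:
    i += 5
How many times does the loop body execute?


Starting at i = 0, each iteration adds 5.
Iterations until i >= 86:
  Iteration 1: i = 0 -> i = 5
  Iteration 2: i = 5 -> i = 10
  Iteration 3: i = 10 -> i = 15
  Iteration 4: i = 15 -> i = 20
  Iteration 5: i = 20 -> i = 25
  Iteration 6: i = 25 -> i = 30
  Iteration 7: i = 30 -> i = 35
  Iteration 8: i = 35 -> i = 40
  ... continuing ...
Total iterations = ceil(86/5) = 18


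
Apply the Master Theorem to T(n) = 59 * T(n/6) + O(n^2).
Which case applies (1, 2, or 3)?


The Master Theorem: T(n) = a*T(n/b) + O(n^c)
  a = 59, b = 6, c = 2
log_b(a) = log_6(59) ~ 2.276
Compare b^c with a: 6^2 = 36 < 59, so c < log_b(a).
Since c < log_b(a), Case 1 applies.
T(n) = O(n^(log_6 59)) ~ O(n^2.276)
Master Theorem case = 1


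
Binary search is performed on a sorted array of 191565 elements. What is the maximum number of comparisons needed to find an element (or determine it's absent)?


Binary search halves the search space each comparison:
  Step 1: search space = 191565 -> 95782
  Step 2: search space = 95782 -> 47891
  Step 3: search space = 47891 -> 23945
  Step 4: search space = 23945 -> 11972
  Step 5: search space = 11972 -> 5986
  Step 6: search space = 5986 -> 2993
  Step 7: search space = 2993 -> 1496
  Step 8: search space = 1496 -> 748
  Step 9: search space = 748 -> 374
  Step 10: search space = 374 -> 187
  Step 11: search space = 187 -> 93
  Step 12: search space = 93 -> 46
  Step 13: search space = 46 -> 23
  Step 14: search space = 23 -> 11
  Step 15: search space = 11 -> 5
  Step 16: search space = 5 -> 2
  Step 17: search space = 2 -> 1
  Step 18: search space = 1 (final check)
Maximum comparisons = floor(log2(191565)) + 1 = 17 + 1 = 18


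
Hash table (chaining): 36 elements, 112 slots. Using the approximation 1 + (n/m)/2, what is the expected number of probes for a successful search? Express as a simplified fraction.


Computing expected probes:
alpha = 36/112
= 1 + alpha/2
= 1 + 36/(2*112)
= (2*112 + 36) / (2*112)
= 260/224 = 65/56


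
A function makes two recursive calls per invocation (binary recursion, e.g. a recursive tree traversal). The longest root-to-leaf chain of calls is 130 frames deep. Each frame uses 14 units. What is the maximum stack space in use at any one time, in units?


Binary recursion: the two calls run one after the other, so only one root-to-leaf chain of frames is on the stack at a time.
Maximum depth (longest chain) = 130 frames
Each frame = 14 units
Max stack space = 130 * 14 = 1820


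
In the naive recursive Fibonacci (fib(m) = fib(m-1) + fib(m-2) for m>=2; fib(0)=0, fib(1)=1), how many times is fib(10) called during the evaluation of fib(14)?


Let N(m) = number of times fib(m) is called while evaluating fib(14).
N(14) = 1 (the initial call).
N(13) = 1 (only fib(14) calls it).
For 1 <= m <= 12: fib(m) is called by fib(m+1) and fib(m+2), so
  N(m) = N(m+1) + N(m+2).
fib(0) is called only by fib(2), so N(0) = N(2).
Walk down from m=14:
  N(14)=1, N(13)=1, N(12)=2, N(11)=3, N(10)=5
N(10) = 5


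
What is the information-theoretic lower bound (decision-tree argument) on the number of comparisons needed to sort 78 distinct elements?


A binary decision tree of height h has at most 2^h leaves and needs at least n! of them, so h >= ceil(log2(n!)).
78! is far too large to multiply out, so use Stirling's series:
  ln(n!) ~ n ln n - n + (1/2) ln(2 pi n) + 1/(12n)  (error below 1/(360 n^3), negligible here)
  ln(78) = 4.3567088
  n ln n = 78 * 4.3567088 = 339.8233
  (1/2) ln(2 pi * 78) = (1/2) ln(490.0885) = 3.0973
  1/(12*78) = 0.0011
  ln(78!) ~ 339.8233 - 78 + 3.0973 + 0.0011 = 264.9217
Convert to base 2: log2(78!) = 264.9217 / ln 2 = 264.9217 / 0.69314718 = 382.2012
ceil(382.2012) = 383


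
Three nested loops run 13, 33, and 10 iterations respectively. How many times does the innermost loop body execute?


Loop 1 (outermost): 13 iterations
Loop 2 (middle): 33 iterations per outer
Loop 3 (innermost): 10 iterations per middle
Total = 13 * 33 * 10 = 4290


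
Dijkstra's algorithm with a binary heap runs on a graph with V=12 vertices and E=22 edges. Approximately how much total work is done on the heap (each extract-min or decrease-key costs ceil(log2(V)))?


Dijkstra with a binary heap: each vertex is extracted once, each edge may relax once.
Each heap operation costs O(log V).
V + E = 12 + 22 = 34
ceil(log2(12)) = 4 (since 2^3 = 8 < 12 <= 16 = 2^4)
Total heap work = (V+E) * ceil(log2(V)) = 34 * 4 = 136


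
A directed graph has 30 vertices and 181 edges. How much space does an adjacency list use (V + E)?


Adjacency list: one list head per vertex + one entry per edge
Vertex heads: 30
Edge entries: 181
Total = 30 + 181 = 211


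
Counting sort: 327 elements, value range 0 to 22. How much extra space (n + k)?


n = 327 (output array)
k = 23 (count array for 23 distinct values)
Extra space = 327 + 23 = 350


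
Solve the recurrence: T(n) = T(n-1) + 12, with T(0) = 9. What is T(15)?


Unrolling the recurrence:
T(15) = T(14) + 12
       = T(13) + 12 + 12
       = T(12) + 12*3
       ...
       = T(0) + 12*15
       = 9 + 180 = 189


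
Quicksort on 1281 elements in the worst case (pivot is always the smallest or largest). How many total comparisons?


In the worst case, each partition step picks the worst pivot:
  Partition 1: 1280 comparisons (n-1 elements to compare)
  Partition 2: 1279 comparisons
  Partition 3: 1278 comparisons
  Partition 4: 1277 comparisons
  Partition 5: 1276 comparisons
  ...
  Last partition: 0 comparisons
Total = (n-1) + (n-2) + ... + 1 + 0 = n*(n-1)/2
= 1281*1280/2 = 819840


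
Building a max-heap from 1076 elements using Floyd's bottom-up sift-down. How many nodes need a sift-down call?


In a heap of 1076 elements (0-indexed array):
  Last element index: 1075
  Parent of last element: floor((1075 - 1) / 2) = 537
  Internal nodes: indices 0 to 537
  Count = floor(1076/2) = 538


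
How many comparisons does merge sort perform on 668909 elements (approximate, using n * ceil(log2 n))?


Recursion depth: ceil(log2(668909)) = 20
Each recursion level merges n = 668909 elements
Total = 668909 * 20 = 13378180


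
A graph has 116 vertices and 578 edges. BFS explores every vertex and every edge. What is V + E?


A full BFS traversal dequeues each vertex once and examines each edge once.
Vertex visits: 116
Edge visits: 578
V + E = 116 + 578 = 694


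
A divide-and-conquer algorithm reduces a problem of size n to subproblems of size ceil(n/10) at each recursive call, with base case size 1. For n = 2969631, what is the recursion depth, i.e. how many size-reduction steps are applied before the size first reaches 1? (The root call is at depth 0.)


Each step divides the size by 10 (rounding up); after k steps the size is ceil(n/10^k), which equals 1 exactly when 10^k >= n.
So the depth is the smallest k with 10^k >= 2969631, i.e. ceil(log_10(2969631)).
10^6 = 1000000 < 2969631 <= 10000000 = 10^7
Recursion depth = 7


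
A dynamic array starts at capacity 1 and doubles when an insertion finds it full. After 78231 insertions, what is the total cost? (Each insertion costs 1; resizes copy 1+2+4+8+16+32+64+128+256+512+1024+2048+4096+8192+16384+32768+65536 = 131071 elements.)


Insertion cost: 78231 (one per element)
Resizes occur just before inserting elements 2, 3, 5, 9, ...
Elements copied at each resize: 1 + 2 + 4 + 8 + 16 + 32 + 64 + 128 + 256 + 512 + 1024 + 2048 + 4096 + 8192 + 16384 + 32768 + 65536
Sum of copies = 131071 (geometric series: 2^k - 1)
Total = 78231 + 131071 = 209302


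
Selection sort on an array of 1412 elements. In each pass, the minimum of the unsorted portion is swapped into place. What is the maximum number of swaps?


Selection sort performs one swap per pass:
  Pass 1: find min in positions 0 to 1411, swap with position 0
  Pass 2: find min in positions 1 to 1411, swap with position 1
  Pass 3: find min in positions 2 to 1411, swap with position 2
  Pass 4: find min in positions 3 to 1411, swap with position 3
  Pass 5: find min in positions 4 to 1411, swap with position 4
  ... (1406 more passes)
Total passes (and swaps) = n - 1 = 1412 - 1 = 1411


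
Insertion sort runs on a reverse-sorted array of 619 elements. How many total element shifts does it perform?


Sum of shifts = 1 + 2 + 3 + ... + 618
= 619 * 618 / 2
= 382542 / 2
= 191271


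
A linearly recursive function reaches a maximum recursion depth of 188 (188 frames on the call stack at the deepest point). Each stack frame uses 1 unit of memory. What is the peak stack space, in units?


Maximum recursion depth = 188 frames
Memory per frame = 1 unit
Total stack space = depth * frame_size
= 188 * 1 = 188


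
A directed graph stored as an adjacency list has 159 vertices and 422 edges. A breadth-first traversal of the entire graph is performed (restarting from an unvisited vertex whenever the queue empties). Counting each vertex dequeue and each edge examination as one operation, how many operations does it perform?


A full BFS traversal dequeues each vertex once and examines each edge once.
Vertex visits: 159
Edge visits: 422
V + E = 159 + 422 = 581


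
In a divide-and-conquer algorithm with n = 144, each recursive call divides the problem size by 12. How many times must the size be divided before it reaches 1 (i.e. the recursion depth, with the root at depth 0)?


Number of divisions = log_12(144)
Sizes: 144 -> 12 -> 1 (2 divisions)
Recursion depth = 2


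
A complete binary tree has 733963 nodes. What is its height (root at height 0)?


In a complete binary tree, level k holds nodes 2^k .. 2^(k+1)-1 (1-indexed).
Height = floor(log2(n)) = floor(log2(733963)) = 19
Check: 2^19 = 524288 <= 733963 < 1048576 = 2^20


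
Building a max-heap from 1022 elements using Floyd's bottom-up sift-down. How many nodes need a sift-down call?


In a heap of 1022 elements (0-indexed array):
  Last element index: 1021
  Parent of last element: floor((1021 - 1) / 2) = 510
  Internal nodes: indices 0 to 510
  Count = floor(1022/2) = 511


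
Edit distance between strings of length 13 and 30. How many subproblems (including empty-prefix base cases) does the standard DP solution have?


The table includes base cases (empty prefixes).
Rows: (m+1) = 14
Columns: (n+1) = 31
Total = 14 * 31 = 434


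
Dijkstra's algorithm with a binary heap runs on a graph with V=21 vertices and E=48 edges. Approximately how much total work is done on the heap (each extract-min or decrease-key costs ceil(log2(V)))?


Dijkstra with a binary heap: each vertex is extracted once, each edge may relax once.
Each heap operation costs O(log V).
V + E = 21 + 48 = 69
ceil(log2(21)) = 5 (since 2^4 = 16 < 21 <= 32 = 2^5)
Total heap work = (V+E) * ceil(log2(V)) = 69 * 5 = 345


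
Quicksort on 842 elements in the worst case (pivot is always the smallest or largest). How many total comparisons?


In the worst case, each partition step picks the worst pivot:
  Partition 1: 841 comparisons (n-1 elements to compare)
  Partition 2: 840 comparisons
  Partition 3: 839 comparisons
  Partition 4: 838 comparisons
  Partition 5: 837 comparisons
  ...
  Last partition: 0 comparisons
Total = (n-1) + (n-2) + ... + 1 + 0 = n*(n-1)/2
= 842*841/2 = 354061


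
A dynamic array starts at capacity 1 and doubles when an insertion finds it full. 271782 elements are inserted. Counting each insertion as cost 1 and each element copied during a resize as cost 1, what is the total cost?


n = 271782
Insertion costs: 271782
Resizes copy 1, 2, 4, ... up to the largest power of 2 that is <= n-1 = 271781, i.e. 262144.
Copy costs = 1 + 2 + 4 + 8 + 16 + 32 + 64 + 128 + 256 + 512 + 1024 + 2048 + 4096 + 8192 + 16384 + 32768 + 65536 + 131072 + 262144 = 524287
Total = 271782 + 524287 = 796069


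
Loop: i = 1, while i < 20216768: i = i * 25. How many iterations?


i multiplies by 25 each step:
i = 1 -> 25 -> 625 -> 15625 -> 390625 -> 9765625 -> 244140625 (stop)
Iterations = ceil(log_25(20216768)) = 6


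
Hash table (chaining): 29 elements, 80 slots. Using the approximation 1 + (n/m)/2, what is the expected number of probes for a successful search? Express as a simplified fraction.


Computing expected probes:
alpha = 29/80
= 1 + alpha/2
= 1 + 29/(2*80)
= (2*80 + 29) / (2*80)
= 189/160


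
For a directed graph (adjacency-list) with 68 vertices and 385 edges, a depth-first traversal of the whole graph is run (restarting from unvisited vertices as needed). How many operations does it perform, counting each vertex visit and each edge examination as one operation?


A full DFS traversal visits each vertex once and examines each edge once.
V = 68
E = 385
Sum = 68 + 385 = 453


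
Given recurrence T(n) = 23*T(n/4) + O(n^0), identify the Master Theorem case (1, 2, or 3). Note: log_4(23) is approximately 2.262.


Master Theorem parameters: a=23, b=4, c=0
log_b(a) = 2.262
Compare b^c with a: 4^0 = 1 < 23, so c < log_b(a).
Comparing c=0 vs log_b(a)=2.262:
0 < 2.262 => Case 1
Result: T(n) = O(n^(log_4 23)) ~ O(n^2.262)
Master Theorem case = 1


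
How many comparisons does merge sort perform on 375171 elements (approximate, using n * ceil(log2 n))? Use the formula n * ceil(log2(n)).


Recursion depth: ceil(log2(375171)) = 19
Each recursion level merges n = 375171 elements
Total = 375171 * 19 = 7128249


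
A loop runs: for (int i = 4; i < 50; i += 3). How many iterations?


Loop starts at i = 4, increments by 3, stops when i >= 50.
Number of iterations = ceil((50 - 4) / 3)
= ceil(46 / 3)
= 16


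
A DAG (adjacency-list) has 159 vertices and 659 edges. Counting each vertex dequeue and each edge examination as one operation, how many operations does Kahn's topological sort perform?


V = 159 (vertex processing)
E = 659 (edge processing)
V + E = 159 + 659 = 818


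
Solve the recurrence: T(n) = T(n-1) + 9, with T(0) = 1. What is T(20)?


Unrolling the recurrence:
T(20) = T(19) + 9
       = T(18) + 9 + 9
       = T(17) + 9*3
       ...
       = T(0) + 9*20
       = 1 + 180 = 181


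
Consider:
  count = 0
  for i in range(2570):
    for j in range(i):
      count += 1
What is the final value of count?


For each i, the inner loop runs i times:
  i=0: inner runs 0 times
  i=1: inner runs 1 time
  i=2: inner runs 2 times
  i=3: inner runs 3 times
  i=4: inner runs 4 times
  i=5: inner runs 5 times
  i=6: inner runs 6 times
  i=7: inner runs 7 times
  ...
Total = 0 + 1 + 2 + ... + 2569 = 2570*(2570-1)/2 = 3301165


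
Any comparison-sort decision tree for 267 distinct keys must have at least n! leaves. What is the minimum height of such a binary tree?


A binary decision tree of height h has at most 2^h leaves and needs at least n! of them, so h >= ceil(log2(n!)).
267! is far too large to multiply out, so use Stirling's series:
  ln(n!) ~ n ln n - n + (1/2) ln(2 pi n) + 1/(12n)  (error below 1/(360 n^3), negligible here)
  ln(267) = 5.5872487
  n ln n = 267 * 5.5872487 = 1491.7954
  (1/2) ln(2 pi * 267) = (1/2) ln(1677.6105) = 3.7126
  1/(12*267) = 0.0003
  ln(267!) ~ 1491.7954 - 267 + 3.7126 + 0.0003 = 1228.5083
Convert to base 2: log2(267!) = 1228.5083 / ln 2 = 1228.5083 / 0.69314718 = 1772.3628
ceil(1772.3628) = 1773


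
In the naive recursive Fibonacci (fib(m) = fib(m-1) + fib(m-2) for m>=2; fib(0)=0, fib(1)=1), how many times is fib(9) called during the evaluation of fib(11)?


Let N(m) = number of times fib(m) is called while evaluating fib(11).
N(11) = 1 (the initial call).
N(10) = 1 (only fib(11) calls it).
For 1 <= m <= 9: fib(m) is called by fib(m+1) and fib(m+2), so
  N(m) = N(m+1) + N(m+2).
fib(0) is called only by fib(2), so N(0) = N(2).
Walk down from m=11:
  N(11)=1, N(10)=1, N(9)=2
N(9) = 2


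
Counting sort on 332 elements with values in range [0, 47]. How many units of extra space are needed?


Output array size: 332 (to store sorted result)
Count array size: 48 (one slot per possible value, range 0 to 47)
Total extra space = 332 + 48 = 380


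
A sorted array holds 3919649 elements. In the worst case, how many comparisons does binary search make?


Halving sequence: 3919649 -> 1959824 -> 979912 -> 489956 -> 244978 -> 122489 -> 61244 -> 30622 -> 15311 -> 7655 -> 3827 -> 1913 -> 956 -> 478 -> 239 -> 119 -> 59 -> 29 -> 14 -> 7 -> 3 -> 1
Number of halvings = 21
Max comparisons = 21 + 1 = 22


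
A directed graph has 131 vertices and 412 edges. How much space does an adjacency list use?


Adjacency list: one list head per vertex + one entry per edge
Vertex heads: 131
Edge entries: 412
Total = 131 + 412 = 543


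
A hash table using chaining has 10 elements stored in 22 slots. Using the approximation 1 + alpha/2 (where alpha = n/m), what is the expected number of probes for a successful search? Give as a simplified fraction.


Load factor alpha = n/m = 10/22
Expected probes = 1 + alpha/2 = 1 + 10/(2*22)
= 1 + 10/44
= 44/44 + 10/44
= 54/44
Simplify: 27/22


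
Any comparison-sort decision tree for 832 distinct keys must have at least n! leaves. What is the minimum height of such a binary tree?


A binary decision tree of height h has at most 2^h leaves and needs at least n! of them, so h >= ceil(log2(n!)).
832! is far too large to multiply out, so use Stirling's series:
  ln(n!) ~ n ln n - n + (1/2) ln(2 pi n) + 1/(12n)  (error below 1/(360 n^3), negligible here)
  ln(832) = 6.7238324
  n ln n = 832 * 6.7238324 = 5594.2286
  (1/2) ln(2 pi * 832) = (1/2) ln(5227.6102) = 4.2809
  1/(12*832) = 0.0001
  ln(832!) ~ 5594.2286 - 832 + 4.2809 + 0.0001 = 4766.5096
Convert to base 2: log2(832!) = 4766.5096 / ln 2 = 4766.5096 / 0.69314718 = 6876.6198
ceil(6876.6198) = 6877
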